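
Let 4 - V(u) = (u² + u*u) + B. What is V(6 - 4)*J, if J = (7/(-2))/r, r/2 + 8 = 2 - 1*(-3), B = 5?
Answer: -21/4 ≈ -5.2500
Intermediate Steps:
r = -6 (r = -16 + 2*(2 - 1*(-3)) = -16 + 2*(2 + 3) = -16 + 2*5 = -16 + 10 = -6)
V(u) = -1 - 2*u² (V(u) = 4 - ((u² + u*u) + 5) = 4 - ((u² + u²) + 5) = 4 - (2*u² + 5) = 4 - (5 + 2*u²) = 4 + (-5 - 2*u²) = -1 - 2*u²)
J = 7/12 (J = (7/(-2))/(-6) = (7*(-½))*(-⅙) = -7/2*(-⅙) = 7/12 ≈ 0.58333)
V(6 - 4)*J = (-1 - 2*(6 - 4)²)*(7/12) = (-1 - 2*2²)*(7/12) = (-1 - 2*4)*(7/12) = (-1 - 8)*(7/12) = -9*7/12 = -21/4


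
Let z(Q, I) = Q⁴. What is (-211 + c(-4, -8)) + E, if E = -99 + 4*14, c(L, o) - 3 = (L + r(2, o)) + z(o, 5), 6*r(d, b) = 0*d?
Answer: 3841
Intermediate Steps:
r(d, b) = 0 (r(d, b) = (0*d)/6 = (⅙)*0 = 0)
c(L, o) = 3 + L + o⁴ (c(L, o) = 3 + ((L + 0) + o⁴) = 3 + (L + o⁴) = 3 + L + o⁴)
E = -43 (E = -99 + 56 = -43)
(-211 + c(-4, -8)) + E = (-211 + (3 - 4 + (-8)⁴)) - 43 = (-211 + (3 - 4 + 4096)) - 43 = (-211 + 4095) - 43 = 3884 - 43 = 3841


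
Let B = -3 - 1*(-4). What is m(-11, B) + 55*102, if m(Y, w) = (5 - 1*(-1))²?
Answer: 5646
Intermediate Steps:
B = 1 (B = -3 + 4 = 1)
m(Y, w) = 36 (m(Y, w) = (5 + 1)² = 6² = 36)
m(-11, B) + 55*102 = 36 + 55*102 = 36 + 5610 = 5646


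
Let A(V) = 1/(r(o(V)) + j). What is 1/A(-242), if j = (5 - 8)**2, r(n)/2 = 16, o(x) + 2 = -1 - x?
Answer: 41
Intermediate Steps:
o(x) = -3 - x (o(x) = -2 + (-1 - x) = -3 - x)
r(n) = 32 (r(n) = 2*16 = 32)
j = 9 (j = (-3)**2 = 9)
A(V) = 1/41 (A(V) = 1/(32 + 9) = 1/41)
1/A(-242) = 1/(1/41) = 41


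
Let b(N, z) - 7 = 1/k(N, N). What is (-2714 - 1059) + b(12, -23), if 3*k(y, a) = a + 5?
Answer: -64019/17 ≈ -3765.8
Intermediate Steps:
k(y, a) = 5/3 + a/3 (k(y, a) = (a + 5)/3 = (5 + a)/3 = 5/3 + a/3)
b(N, z) = 7 + 1/(5/3 + N/3)
(-2714 - 1059) + b(12, -23) = (-2714 - 1059) + (38 + 7*12)/(5 + 12) = -3773 + (38 + 84)/17 = -3773 + (1/17)*122 = -3773 + 122/17 = -64019/17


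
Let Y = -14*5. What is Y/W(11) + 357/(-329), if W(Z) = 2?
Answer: -1696/47 ≈ -36.085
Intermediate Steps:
Y = -70
Y/W(11) + 357/(-329) = -70/2 + 357/(-329) = -70*½ + 357*(-1/329) = -35 - 51/47 = -1696/47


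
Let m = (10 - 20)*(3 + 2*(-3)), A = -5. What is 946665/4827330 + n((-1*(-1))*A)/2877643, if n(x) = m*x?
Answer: 60520884691/308696275182 ≈ 0.19605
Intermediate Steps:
m = 30 (m = -10*(3 - 6) = -10*(-3) = 30)
n(x) = 30*x
946665/4827330 + n((-1*(-1))*A)/2877643 = 946665/4827330 + (30*(-1*(-1)*(-5)))/2877643 = 946665*(1/4827330) + (30*(1*(-5)))*(1/2877643) = 21037/107274 + (30*(-5))*(1/2877643) = 21037/107274 - 150*1/2877643 = 21037/107274 - 150/2877643 = 60520884691/308696275182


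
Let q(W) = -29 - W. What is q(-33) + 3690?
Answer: 3694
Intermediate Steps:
q(-33) + 3690 = (-29 - 1*(-33)) + 3690 = (-29 + 33) + 3690 = 4 + 3690 = 3694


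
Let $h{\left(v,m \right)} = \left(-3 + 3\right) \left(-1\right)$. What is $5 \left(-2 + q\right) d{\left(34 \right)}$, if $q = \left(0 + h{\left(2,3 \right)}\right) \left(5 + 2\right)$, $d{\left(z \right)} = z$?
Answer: $-340$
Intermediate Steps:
$h{\left(v,m \right)} = 0$ ($h{\left(v,m \right)} = 0 \left(-1\right) = 0$)
$q = 0$ ($q = \left(0 + 0\right) \left(5 + 2\right) = 0 \cdot 7 = 0$)
$5 \left(-2 + q\right) d{\left(34 \right)} = 5 \left(-2 + 0\right) 34 = 5 \left(-2\right) 34 = \left(-10\right) 34 = -340$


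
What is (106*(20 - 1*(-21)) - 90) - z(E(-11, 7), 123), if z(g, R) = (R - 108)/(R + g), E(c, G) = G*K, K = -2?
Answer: 463889/109 ≈ 4255.9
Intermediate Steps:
E(c, G) = -2*G (E(c, G) = G*(-2) = -2*G)
z(g, R) = (-108 + R)/(R + g)
(106*(20 - 1*(-21)) - 90) - z(E(-11, 7), 123) = (106*(20 - 1*(-21)) - 90) - (-108 + 123)/(123 - 2*7) = (106*(20 + 21) - 90) - 15/(123 - 14) = (106*41 - 90) - 15/109 = (4346 - 90) - 15/109 = 4256 - 1*15/109 = 4256 - 15/109 = 463889/109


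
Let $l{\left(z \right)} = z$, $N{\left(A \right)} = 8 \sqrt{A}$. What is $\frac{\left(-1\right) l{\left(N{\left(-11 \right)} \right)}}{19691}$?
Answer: $- \frac{8 i \sqrt{11}}{19691} \approx - 0.0013475 i$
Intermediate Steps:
$\frac{\left(-1\right) l{\left(N{\left(-11 \right)} \right)}}{19691} = \frac{\left(-1\right) 8 \sqrt{-11}}{19691} = - 8 i \sqrt{11} \cdot \frac{1}{19691} = - \frac{8 i \sqrt{11}}{19691}$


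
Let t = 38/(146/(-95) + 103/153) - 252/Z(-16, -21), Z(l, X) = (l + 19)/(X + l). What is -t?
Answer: -38462394/12553 ≈ -3064.0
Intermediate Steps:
Z(l, X) = (19 + l)/(X + l)
t = 38462394/12553 (t = 38/(146/(-95) + 103/153) - 252*(-21 - 16)/(19 - 16) = 38/(146*(-1/95) + 103*(1/153)) - 252/(3/(-37)) = 38/(-146/95 + 103/153) - 252/((-1/37*3)) = 38/(-12553/14535) - 252/(-3/37) = 38*(-14535/12553) - 252*(-37/3) = -552330/12553 + 3108 = 38462394/12553 ≈ 3064.0)
-t = -1*38462394/12553 = -38462394/12553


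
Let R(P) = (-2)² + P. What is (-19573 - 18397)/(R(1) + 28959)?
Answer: -18985/14482 ≈ -1.3109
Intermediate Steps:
R(P) = 4 + P
(-19573 - 18397)/(R(1) + 28959) = (-19573 - 18397)/((4 + 1) + 28959) = -37970/(5 + 28959) = -37970/28964 = -37970*1/28964 = -18985/14482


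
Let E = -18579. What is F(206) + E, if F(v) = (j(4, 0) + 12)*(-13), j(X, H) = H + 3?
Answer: -18774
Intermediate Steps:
j(X, H) = 3 + H
F(v) = -195 (F(v) = ((3 + 0) + 12)*(-13) = (3 + 12)*(-13) = 15*(-13) = -195)
F(206) + E = -195 - 18579 = -18774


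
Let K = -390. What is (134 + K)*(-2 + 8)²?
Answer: -9216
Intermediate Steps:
(134 + K)*(-2 + 8)² = (134 - 390)*(-2 + 8)² = -256*6² = -256*36 = -9216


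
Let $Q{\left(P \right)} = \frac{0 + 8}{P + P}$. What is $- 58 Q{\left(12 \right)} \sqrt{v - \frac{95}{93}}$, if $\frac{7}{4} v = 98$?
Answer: $- \frac{58 \sqrt{475509}}{279} \approx -143.35$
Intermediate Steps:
$v = 56$ ($v = \frac{4}{7} \cdot 98 = 56$)
$Q{\left(P \right)} = \frac{4}{P}$ ($Q{\left(P \right)} = \frac{8}{2 P} = 8 \frac{1}{2 P} = \frac{4}{P}$)
$- 58 Q{\left(12 \right)} \sqrt{v - \frac{95}{93}} = - 58 \cdot \frac{4}{12} \sqrt{56 - \frac{95}{93}} = - 58 \cdot 4 \cdot \frac{1}{12} \sqrt{56 - \frac{95}{93}} = \left(-58\right) \frac{1}{3} \sqrt{56 - \frac{95}{93}} = - \frac{58 \sqrt{\frac{5113}{93}}}{3} = - \frac{58 \frac{\sqrt{475509}}{93}}{3} = - \frac{58 \sqrt{475509}}{279}$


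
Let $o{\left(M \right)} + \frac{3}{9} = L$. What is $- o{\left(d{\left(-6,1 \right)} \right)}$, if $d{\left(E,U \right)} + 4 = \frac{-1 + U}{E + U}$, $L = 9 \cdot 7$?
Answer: $- \frac{188}{3} \approx -62.667$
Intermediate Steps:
$L = 63$
$d{\left(E,U \right)} = -4 + \frac{-1 + U}{E + U}$
$o{\left(M \right)} = \frac{188}{3}$ ($o{\left(M \right)} = - \frac{1}{3} + 63 = \frac{188}{3}$)
$- o{\left(d{\left(-6,1 \right)} \right)} = \left(-1\right) \frac{188}{3} = - \frac{188}{3}$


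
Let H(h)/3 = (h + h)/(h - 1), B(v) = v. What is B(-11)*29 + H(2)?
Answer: -307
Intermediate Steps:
H(h) = 6*h/(-1 + h) (H(h) = 3*((h + h)/(h - 1)) = 3*((2*h)/(-1 + h)) = 3*(2*h/(-1 + h)) = 6*h/(-1 + h))
B(-11)*29 + H(2) = -11*29 + 6*2/(-1 + 2) = -319 + 6*2/1 = -319 + 6*2*1 = -319 + 12 = -307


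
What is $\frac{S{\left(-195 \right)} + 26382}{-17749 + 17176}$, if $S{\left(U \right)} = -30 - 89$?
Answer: $- \frac{26263}{573} \approx -45.834$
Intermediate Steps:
$S{\left(U \right)} = -119$
$\frac{S{\left(-195 \right)} + 26382}{-17749 + 17176} = \frac{-119 + 26382}{-17749 + 17176} = \frac{26263}{-573} = 26263 \left(- \frac{1}{573}\right) = - \frac{26263}{573}$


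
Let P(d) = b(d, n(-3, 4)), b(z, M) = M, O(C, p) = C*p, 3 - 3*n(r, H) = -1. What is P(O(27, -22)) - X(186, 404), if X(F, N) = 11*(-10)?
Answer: 334/3 ≈ 111.33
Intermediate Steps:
n(r, H) = 4/3 (n(r, H) = 1 - ⅓*(-1) = 1 + ⅓ = 4/3)
X(F, N) = -110
P(d) = 4/3
P(O(27, -22)) - X(186, 404) = 4/3 - 1*(-110) = 4/3 + 110 = 334/3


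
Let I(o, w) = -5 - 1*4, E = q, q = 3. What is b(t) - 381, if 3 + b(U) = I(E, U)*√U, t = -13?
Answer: -384 - 9*I*√13 ≈ -384.0 - 32.45*I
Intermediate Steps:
E = 3
I(o, w) = -9 (I(o, w) = -5 - 4 = -9)
b(U) = -3 - 9*√U
b(t) - 381 = (-3 - 9*I*√13) - 381 = -384 - 9*I*√13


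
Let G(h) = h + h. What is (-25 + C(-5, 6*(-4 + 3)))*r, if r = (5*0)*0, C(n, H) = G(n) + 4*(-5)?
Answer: 0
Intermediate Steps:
G(h) = 2*h
C(n, H) = -20 + 2*n (C(n, H) = 2*n + 4*(-5) = 2*n - 20 = -20 + 2*n)
r = 0 (r = 0*0 = 0)
(-25 + C(-5, 6*(-4 + 3)))*r = (-25 + (-20 + 2*(-5)))*0 = (-25 + (-20 - 10))*0 = (-25 - 30)*0 = -55*0 = 0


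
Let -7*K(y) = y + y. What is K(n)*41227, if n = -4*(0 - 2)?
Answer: -659632/7 ≈ -94233.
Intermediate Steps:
n = 8 (n = -4*(-2) = 8)
K(y) = -2*y/7 (K(y) = -(y + y)/7 = -2*y/7)
K(n)*41227 = -2/7*8*41227 = -16/7*41227 = -659632/7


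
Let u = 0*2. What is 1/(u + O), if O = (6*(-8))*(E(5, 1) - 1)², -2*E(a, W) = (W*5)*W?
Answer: -1/588 ≈ -0.0017007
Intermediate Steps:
E(a, W) = -5*W²/2 (E(a, W) = -W*5*W/2 = -5*W*W/2 = -5*W²/2)
u = 0
O = -588 (O = (6*(-8))*(-5/2*1² - 1)² = -48*(-5/2*1 - 1)² = -48*(-5/2 - 1)² = -48*(-7/2)² = -48*49/4 = -588)
1/(u + O) = 1/(0 - 588) = 1/(-588) = -1/588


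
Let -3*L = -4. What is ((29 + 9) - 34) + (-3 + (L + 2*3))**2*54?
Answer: 1018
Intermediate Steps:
L = 4/3 (L = -1/3*(-4) = 4/3 ≈ 1.3333)
((29 + 9) - 34) + (-3 + (L + 2*3))**2*54 = ((29 + 9) - 34) + (-3 + (4/3 + 2*3))**2*54 = (38 - 34) + (-3 + (4/3 + 6))**2*54 = 4 + (-3 + 22/3)**2*54 = 4 + (13/3)**2*54 = 4 + (169/9)*54 = 4 + 1014 = 1018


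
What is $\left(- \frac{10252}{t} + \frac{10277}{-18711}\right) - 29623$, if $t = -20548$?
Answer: $- \frac{258847309747}{8738037} \approx -29623.0$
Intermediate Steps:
$\left(- \frac{10252}{t} + \frac{10277}{-18711}\right) - 29623 = \left(- \frac{10252}{-20548} + \frac{10277}{-18711}\right) - 29623 = \left(\left(-10252\right) \left(- \frac{1}{20548}\right) + 10277 \left(- \frac{1}{18711}\right)\right) - 29623 = \left(\frac{233}{467} - \frac{10277}{18711}\right) - 29623 = - \frac{439696}{8738037} - 29623 = - \frac{258847309747}{8738037}$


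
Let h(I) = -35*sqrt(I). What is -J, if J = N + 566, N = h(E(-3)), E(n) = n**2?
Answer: -461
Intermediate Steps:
N = -105 (N = -35*sqrt((-3)**2) = -35*sqrt(9) = -35*3 = -105)
J = 461 (J = -105 + 566 = 461)
-J = -1*461 = -461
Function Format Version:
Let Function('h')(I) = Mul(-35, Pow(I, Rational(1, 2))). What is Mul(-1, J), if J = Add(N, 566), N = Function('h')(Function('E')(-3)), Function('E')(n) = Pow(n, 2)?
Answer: -461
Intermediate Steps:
N = -105 (N = Mul(-35, Pow(Pow(-3, 2), Rational(1, 2))) = Mul(-35, Pow(9, Rational(1, 2))) = Mul(-35, 3) = -105)
J = 461 (J = Add(-105, 566) = 461)
Mul(-1, J) = Mul(-1, 461) = -461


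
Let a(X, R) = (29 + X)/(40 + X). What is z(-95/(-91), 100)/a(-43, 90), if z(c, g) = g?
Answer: 150/7 ≈ 21.429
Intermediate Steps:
a(X, R) = (29 + X)/(40 + X)
z(-95/(-91), 100)/a(-43, 90) = 100/(((29 - 43)/(40 - 43))) = 100/((-14/(-3))) = 100/((-⅓*(-14))) = 100/(14/3) = 100*(3/14) = 150/7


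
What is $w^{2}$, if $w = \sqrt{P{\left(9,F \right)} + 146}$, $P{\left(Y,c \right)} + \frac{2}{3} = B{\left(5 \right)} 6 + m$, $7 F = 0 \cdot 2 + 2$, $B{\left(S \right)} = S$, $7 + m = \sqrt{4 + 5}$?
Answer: $\frac{514}{3} \approx 171.33$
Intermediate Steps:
$m = -4$ ($m = -7 + \sqrt{4 + 5} = -7 + \sqrt{9} = -7 + 3 = -4$)
$F = \frac{2}{7}$ ($F = \frac{0 \cdot 2 + 2}{7} = \frac{0 + 2}{7} = \frac{1}{7} \cdot 2 = \frac{2}{7} \approx 0.28571$)
$P{\left(Y,c \right)} = \frac{76}{3}$ ($P{\left(Y,c \right)} = - \frac{2}{3} + \left(5 \cdot 6 - 4\right) = - \frac{2}{3} + \left(30 - 4\right) = - \frac{2}{3} + 26 = \frac{76}{3}$)
$w = \frac{\sqrt{1542}}{3}$ ($w = \sqrt{\frac{76}{3} + 146} = \sqrt{\frac{514}{3}} = \frac{\sqrt{1542}}{3} \approx 13.089$)
$w^{2} = \left(\frac{\sqrt{1542}}{3}\right)^{2} = \frac{514}{3}$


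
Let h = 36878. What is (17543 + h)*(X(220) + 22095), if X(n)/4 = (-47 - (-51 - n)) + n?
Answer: 1299083691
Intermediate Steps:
X(n) = 16 + 8*n (X(n) = 4*((-47 - (-51 - n)) + n) = 4*((-47 + (51 + n)) + n) = 4*((4 + n) + n) = 4*(4 + 2*n) = 16 + 8*n)
(17543 + h)*(X(220) + 22095) = (17543 + 36878)*((16 + 8*220) + 22095) = 54421*((16 + 1760) + 22095) = 54421*(1776 + 22095) = 54421*23871 = 1299083691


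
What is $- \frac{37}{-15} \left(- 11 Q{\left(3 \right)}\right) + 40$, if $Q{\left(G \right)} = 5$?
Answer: $- \frac{287}{3} \approx -95.667$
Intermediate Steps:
$- \frac{37}{-15} \left(- 11 Q{\left(3 \right)}\right) + 40 = - \frac{37}{-15} \left(\left(-11\right) 5\right) + 40 = \left(-37\right) \left(- \frac{1}{15}\right) \left(-55\right) + 40 = \frac{37}{15} \left(-55\right) + 40 = - \frac{407}{3} + 40 = - \frac{287}{3}$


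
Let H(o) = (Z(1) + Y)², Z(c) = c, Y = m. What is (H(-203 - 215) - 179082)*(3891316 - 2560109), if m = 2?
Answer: -238383231111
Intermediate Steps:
Y = 2
H(o) = 9 (H(o) = (1 + 2)² = 3² = 9)
(H(-203 - 215) - 179082)*(3891316 - 2560109) = (9 - 179082)*(3891316 - 2560109) = -179073*1331207 = -238383231111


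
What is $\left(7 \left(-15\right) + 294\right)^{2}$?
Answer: $35721$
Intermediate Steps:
$\left(7 \left(-15\right) + 294\right)^{2} = \left(-105 + 294\right)^{2} = 189^{2} = 35721$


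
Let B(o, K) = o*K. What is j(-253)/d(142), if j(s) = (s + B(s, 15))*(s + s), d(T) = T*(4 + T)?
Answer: 512072/5183 ≈ 98.798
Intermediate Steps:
B(o, K) = K*o
j(s) = 32*s² (j(s) = (s + 15*s)*(s + s) = (16*s)*(2*s) = 32*s²)
j(-253)/d(142) = (32*(-253)²)/((142*(4 + 142))) = (32*64009)/((142*146)) = 2048288/20732 = 2048288*(1/20732) = 512072/5183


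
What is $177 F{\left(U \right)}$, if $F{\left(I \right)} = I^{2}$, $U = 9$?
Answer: $14337$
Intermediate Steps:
$177 F{\left(U \right)} = 177 \cdot 9^{2} = 177 \cdot 81 = 14337$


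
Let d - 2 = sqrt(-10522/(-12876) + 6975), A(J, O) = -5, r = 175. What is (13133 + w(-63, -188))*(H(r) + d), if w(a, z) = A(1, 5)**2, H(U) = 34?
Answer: 473688 + 37281*sqrt(1000458762)/1073 ≈ 1.5727e+6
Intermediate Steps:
w(a, z) = 25 (w(a, z) = (-5)**2 = 25)
d = 2 + 17*sqrt(1000458762)/6438 (d = 2 + sqrt(-10522/(-12876) + 6975) = 2 + sqrt(-10522*(-1/12876) + 6975) = 2 + sqrt(5261/6438 + 6975) = 2 + sqrt(44910311/6438) = 2 + 17*sqrt(1000458762)/6438 ≈ 85.521)
(13133 + w(-63, -188))*(H(r) + d) = (13133 + 25)*(34 + (2 + 17*sqrt(1000458762)/6438)) = 13158*(36 + 17*sqrt(1000458762)/6438) = 473688 + 37281*sqrt(1000458762)/1073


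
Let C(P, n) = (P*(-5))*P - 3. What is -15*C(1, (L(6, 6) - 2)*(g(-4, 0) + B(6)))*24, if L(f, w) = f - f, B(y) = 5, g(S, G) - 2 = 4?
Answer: 2880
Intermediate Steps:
g(S, G) = 6 (g(S, G) = 2 + 4 = 6)
L(f, w) = 0
C(P, n) = -3 - 5*P² (C(P, n) = (-5*P)*P - 3 = -5*P² - 3 = -3 - 5*P²)
-15*C(1, (L(6, 6) - 2)*(g(-4, 0) + B(6)))*24 = -15*(-3 - 5*1²)*24 = -15*(-3 - 5*1)*24 = -15*(-3 - 5)*24 = -15*(-8)*24 = 120*24 = 2880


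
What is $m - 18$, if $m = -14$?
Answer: $-32$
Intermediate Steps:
$m - 18 = -14 - 18 = -32$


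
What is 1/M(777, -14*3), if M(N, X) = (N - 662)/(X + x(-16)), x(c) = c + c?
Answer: -74/115 ≈ -0.64348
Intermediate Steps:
x(c) = 2*c
M(N, X) = (-662 + N)/(-32 + X) (M(N, X) = (N - 662)/(X + 2*(-16)) = (-662 + N)/(X - 32) = (-662 + N)/(-32 + X))
1/M(777, -14*3) = 1/((-662 + 777)/(-32 - 14*3)) = 1/(115/(-32 - 42)) = 1/(115/(-74)) = 1/(-1/74*115) = 1/(-115/74) = -74/115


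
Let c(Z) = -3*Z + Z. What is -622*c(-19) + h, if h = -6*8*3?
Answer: -23780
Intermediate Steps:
h = -144 (h = -48*3 = -144)
c(Z) = -2*Z
-622*c(-19) + h = -(-1244)*(-19) - 144 = -622*38 - 144 = -23636 - 144 = -23780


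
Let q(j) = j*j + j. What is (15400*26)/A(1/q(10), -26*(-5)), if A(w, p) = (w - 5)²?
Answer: 4844840000/301401 ≈ 16074.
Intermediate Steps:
q(j) = j + j² (q(j) = j² + j = j + j²)
A(w, p) = (-5 + w)²
(15400*26)/A(1/q(10), -26*(-5)) = (15400*26)/((-5 + 1/(10*(1 + 10)))²) = 400400/((-5 + 1/(10*11))²) = 400400/((-5 + 1/110)²) = 400400/((-549/110)²) = 400400/(301401/12100) = 400400*(12100/301401) = 4844840000/301401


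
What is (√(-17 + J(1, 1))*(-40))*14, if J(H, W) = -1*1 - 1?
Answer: -560*I*√19 ≈ -2441.0*I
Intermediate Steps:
J(H, W) = -2 (J(H, W) = -1 - 1 = -2)
(√(-17 + J(1, 1))*(-40))*14 = (√(-17 - 2)*(-40))*14 = (√(-19)*(-40))*14 = ((I*√19)*(-40))*14 = -40*I*√19*14 = -560*I*√19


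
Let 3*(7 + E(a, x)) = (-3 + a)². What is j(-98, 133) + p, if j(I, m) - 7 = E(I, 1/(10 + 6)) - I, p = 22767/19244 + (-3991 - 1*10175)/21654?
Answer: 81000521453/23150532 ≈ 3498.9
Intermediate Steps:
E(a, x) = -7 + (-3 + a)²/3
p = 12243673/23150532 (p = 22767*(1/19244) + (-3991 - 10175)*(1/21654) = 22767/19244 - 14166*1/21654 = 22767/19244 - 787/1203 = 12243673/23150532 ≈ 0.52887)
j(I, m) = -I + (-3 + I)²/3 (j(I, m) = 7 + ((-7 + (-3 + I)²/3) - I) = 7 + (-7 - I + (-3 + I)²/3) = -I + (-3 + I)²/3)
j(-98, 133) + p = (-1*(-98) + (-3 - 98)²/3) + 12243673/23150532 = (98 + (⅓)*(-101)²) + 12243673/23150532 = (98 + (⅓)*10201) + 12243673/23150532 = (98 + 10201/3) + 12243673/23150532 = 10495/3 + 12243673/23150532 = 81000521453/23150532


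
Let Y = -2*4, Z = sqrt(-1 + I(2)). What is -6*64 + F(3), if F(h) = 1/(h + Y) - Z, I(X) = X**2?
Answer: -1921/5 - sqrt(3) ≈ -385.93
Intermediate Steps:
Z = sqrt(3) (Z = sqrt(-1 + 2**2) = sqrt(-1 + 4) = sqrt(3) ≈ 1.7320)
Y = -8
F(h) = 1/(-8 + h) - sqrt(3) (F(h) = 1/(h - 8) - sqrt(3) = 1/(-8 + h) - sqrt(3))
-6*64 + F(3) = -6*64 + (1 + 8*sqrt(3) - 1*3*sqrt(3))/(-8 + 3) = -384 + (1 + 8*sqrt(3) - 3*sqrt(3))/(-5) = -384 - (1 + 5*sqrt(3))/5 = -384 + (-1/5 - sqrt(3)) = -1921/5 - sqrt(3)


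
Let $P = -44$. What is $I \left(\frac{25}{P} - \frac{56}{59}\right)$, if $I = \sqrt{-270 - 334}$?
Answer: $- \frac{3939 i \sqrt{151}}{1298} \approx - 37.291 i$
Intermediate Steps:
$I = 2 i \sqrt{151}$ ($I = \sqrt{-604} = 2 i \sqrt{151} \approx 24.576 i$)
$I \left(\frac{25}{P} - \frac{56}{59}\right) = 2 i \sqrt{151} \left(\frac{25}{-44} - \frac{56}{59}\right) = 2 i \sqrt{151} \left(25 \left(- \frac{1}{44}\right) - \frac{56}{59}\right) = 2 i \sqrt{151} \left(- \frac{25}{44} - \frac{56}{59}\right) = 2 i \sqrt{151} \left(- \frac{3939}{2596}\right) = - \frac{3939 i \sqrt{151}}{1298}$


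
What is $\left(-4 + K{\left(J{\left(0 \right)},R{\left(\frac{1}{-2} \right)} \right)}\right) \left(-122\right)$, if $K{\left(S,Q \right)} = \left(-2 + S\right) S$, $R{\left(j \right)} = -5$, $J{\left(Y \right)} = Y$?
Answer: $488$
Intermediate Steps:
$K{\left(S,Q \right)} = S \left(-2 + S\right)$
$\left(-4 + K{\left(J{\left(0 \right)},R{\left(\frac{1}{-2} \right)} \right)}\right) \left(-122\right) = \left(-4 + 0 \left(-2 + 0\right)\right) \left(-122\right) = \left(-4 + 0 \left(-2\right)\right) \left(-122\right) = \left(-4 + 0\right) \left(-122\right) = \left(-4\right) \left(-122\right) = 488$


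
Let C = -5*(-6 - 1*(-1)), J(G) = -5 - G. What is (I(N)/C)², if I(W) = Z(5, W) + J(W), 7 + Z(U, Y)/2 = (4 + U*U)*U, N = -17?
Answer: 82944/625 ≈ 132.71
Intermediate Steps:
Z(U, Y) = -14 + 2*U*(4 + U²) (Z(U, Y) = -14 + 2*((4 + U*U)*U) = -14 + 2*((4 + U²)*U) = -14 + 2*(U*(4 + U²)) = -14 + 2*U*(4 + U²))
C = 25 (C = -5*(-6 + 1) = -5*(-5) = 25)
I(W) = 271 - W (I(W) = (-14 + 2*5³ + 8*5) + (-5 - W) = (-14 + 2*125 + 40) + (-5 - W) = (-14 + 250 + 40) + (-5 - W) = 276 + (-5 - W) = 271 - W)
(I(N)/C)² = ((271 - 1*(-17))/25)² = ((271 + 17)*(1/25))² = (288*(1/25))² = (288/25)² = 82944/625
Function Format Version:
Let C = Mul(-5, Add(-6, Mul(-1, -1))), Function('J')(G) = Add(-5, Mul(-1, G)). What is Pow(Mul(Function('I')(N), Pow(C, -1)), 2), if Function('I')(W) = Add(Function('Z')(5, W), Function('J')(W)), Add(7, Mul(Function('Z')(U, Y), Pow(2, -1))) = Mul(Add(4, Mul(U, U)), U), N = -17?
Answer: Rational(82944, 625) ≈ 132.71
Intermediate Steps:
Function('Z')(U, Y) = Add(-14, Mul(2, U, Add(4, Pow(U, 2)))) (Function('Z')(U, Y) = Add(-14, Mul(2, Mul(Add(4, Mul(U, U)), U))) = Add(-14, Mul(2, Mul(Add(4, Pow(U, 2)), U))) = Add(-14, Mul(2, Mul(U, Add(4, Pow(U, 2))))) = Add(-14, Mul(2, U, Add(4, Pow(U, 2)))))
C = 25 (C = Mul(-5, Add(-6, 1)) = Mul(-5, -5) = 25)
Function('I')(W) = Add(271, Mul(-1, W)) (Function('I')(W) = Add(Add(-14, Mul(2, Pow(5, 3)), Mul(8, 5)), Add(-5, Mul(-1, W))) = Add(Add(-14, Mul(2, 125), 40), Add(-5, Mul(-1, W))) = Add(Add(-14, 250, 40), Add(-5, Mul(-1, W))) = Add(276, Add(-5, Mul(-1, W))) = Add(271, Mul(-1, W)))
Pow(Mul(Function('I')(N), Pow(C, -1)), 2) = Pow(Mul(Add(271, Mul(-1, -17)), Pow(25, -1)), 2) = Pow(Mul(Add(271, 17), Rational(1, 25)), 2) = Pow(Mul(288, Rational(1, 25)), 2) = Pow(Rational(288, 25), 2) = Rational(82944, 625)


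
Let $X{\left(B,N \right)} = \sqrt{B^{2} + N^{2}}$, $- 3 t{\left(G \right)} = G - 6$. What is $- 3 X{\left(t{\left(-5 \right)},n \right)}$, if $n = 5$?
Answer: $- \sqrt{346} \approx -18.601$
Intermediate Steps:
$t{\left(G \right)} = 2 - \frac{G}{3}$ ($t{\left(G \right)} = - \frac{G - 6}{3} = - \frac{-6 + G}{3} = 2 - \frac{G}{3}$)
$- 3 X{\left(t{\left(-5 \right)},n \right)} = - 3 \sqrt{\left(2 - - \frac{5}{3}\right)^{2} + 5^{2}} = - 3 \sqrt{\left(2 + \frac{5}{3}\right)^{2} + 25} = - 3 \sqrt{\left(\frac{11}{3}\right)^{2} + 25} = - 3 \sqrt{\frac{121}{9} + 25} = - 3 \sqrt{\frac{346}{9}} = - 3 \frac{\sqrt{346}}{3} = - \sqrt{346}$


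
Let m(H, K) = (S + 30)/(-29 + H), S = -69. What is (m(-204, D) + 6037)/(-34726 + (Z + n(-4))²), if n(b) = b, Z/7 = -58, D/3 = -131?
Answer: 703330/15538071 ≈ 0.045265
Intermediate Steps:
D = -393 (D = 3*(-131) = -393)
Z = -406 (Z = 7*(-58) = -406)
m(H, K) = -39/(-29 + H) (m(H, K) = (-69 + 30)/(-29 + H) = -39/(-29 + H))
(m(-204, D) + 6037)/(-34726 + (Z + n(-4))²) = (-39/(-29 - 204) + 6037)/(-34726 + (-406 - 4)²) = (-39/(-233) + 6037)/(-34726 + (-410)²) = (-39*(-1/233) + 6037)/(-34726 + 168100) = (39/233 + 6037)/133374 = (1406660/233)*(1/133374) = 703330/15538071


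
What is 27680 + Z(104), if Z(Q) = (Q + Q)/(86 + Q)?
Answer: 2629704/95 ≈ 27681.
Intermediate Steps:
Z(Q) = 2*Q/(86 + Q) (Z(Q) = (2*Q)/(86 + Q) = 2*Q/(86 + Q))
27680 + Z(104) = 27680 + 2*104/(86 + 104) = 27680 + 2*104/190 = 27680 + 2*104*(1/190) = 27680 + 104/95 = 2629704/95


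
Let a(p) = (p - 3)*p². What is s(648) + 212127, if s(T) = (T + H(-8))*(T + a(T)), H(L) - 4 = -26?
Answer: 169545255855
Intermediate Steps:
H(L) = -22 (H(L) = 4 - 26 = -22)
a(p) = p²*(-3 + p) (a(p) = (-3 + p)*p² = p²*(-3 + p))
s(T) = (-22 + T)*(T + T²*(-3 + T)) (s(T) = (T - 22)*(T + T²*(-3 + T)) = (-22 + T)*(T + T²*(-3 + T)))
s(648) + 212127 = 648*(-22 + 648³ - 25*648² + 67*648) + 212127 = 648*(-22 + 272097792 - 25*419904 + 43416) + 212127 = 648*(-22 + 272097792 - 10497600 + 43416) + 212127 = 648*261643586 + 212127 = 169545043728 + 212127 = 169545255855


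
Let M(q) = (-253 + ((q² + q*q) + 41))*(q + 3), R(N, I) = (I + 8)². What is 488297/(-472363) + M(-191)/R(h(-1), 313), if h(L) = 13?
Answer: -2170274454059/16224251961 ≈ -133.77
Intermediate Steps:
R(N, I) = (8 + I)²
M(q) = (-212 + 2*q²)*(3 + q) (M(q) = (-253 + ((q² + q²) + 41))*(3 + q) = (-253 + (2*q² + 41))*(3 + q) = (-253 + (41 + 2*q²))*(3 + q) = (-212 + 2*q²)*(3 + q))
488297/(-472363) + M(-191)/R(h(-1), 313) = 488297/(-472363) + (-636 - 212*(-191) + 2*(-191)³ + 6*(-191)²)/((8 + 313)²) = 488297*(-1/472363) + (-636 + 40492 + 2*(-6967871) + 6*36481)/(321²) = -488297/472363 + (-636 + 40492 - 13935742 + 218886)/103041 = -488297/472363 - 13677000*1/103041 = -488297/472363 - 4559000/34347 = -2170274454059/16224251961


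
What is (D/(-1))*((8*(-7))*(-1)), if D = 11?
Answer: -616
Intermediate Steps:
(D/(-1))*((8*(-7))*(-1)) = (11/(-1))*((8*(-7))*(-1)) = (11*(-1))*(-56*(-1)) = -11*56 = -616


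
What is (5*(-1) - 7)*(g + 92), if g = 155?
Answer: -2964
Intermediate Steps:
(5*(-1) - 7)*(g + 92) = (5*(-1) - 7)*(155 + 92) = (-5 - 7)*247 = -12*247 = -2964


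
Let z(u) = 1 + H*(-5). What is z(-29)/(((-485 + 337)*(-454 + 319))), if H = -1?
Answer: 1/3330 ≈ 0.00030030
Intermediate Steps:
z(u) = 6 (z(u) = 1 - 1*(-5) = 1 + 5 = 6)
z(-29)/(((-485 + 337)*(-454 + 319))) = 6/(((-485 + 337)*(-454 + 319))) = 6/((-148*(-135))) = 6/19980 = 6*(1/19980) = 1/3330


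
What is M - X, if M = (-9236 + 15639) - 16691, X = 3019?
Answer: -13307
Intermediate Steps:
M = -10288 (M = 6403 - 16691 = -10288)
M - X = -10288 - 1*3019 = -10288 - 3019 = -13307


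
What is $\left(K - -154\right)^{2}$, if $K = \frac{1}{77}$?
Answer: $\frac{140635881}{5929} \approx 23720.0$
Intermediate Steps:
$K = \frac{1}{77} \approx 0.012987$
$\left(K - -154\right)^{2} = \left(\frac{1}{77} - -154\right)^{2} = \left(\frac{1}{77} + 154\right)^{2} = \left(\frac{11859}{77}\right)^{2} = \frac{140635881}{5929}$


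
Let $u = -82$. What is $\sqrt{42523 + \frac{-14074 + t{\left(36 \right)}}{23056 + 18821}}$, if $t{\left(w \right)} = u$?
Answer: $\frac{\sqrt{920633023255}}{4653} \approx 206.21$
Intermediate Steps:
$t{\left(w \right)} = -82$
$\sqrt{42523 + \frac{-14074 + t{\left(36 \right)}}{23056 + 18821}} = \sqrt{42523 + \frac{-14074 - 82}{23056 + 18821}} = \sqrt{42523 - \frac{14156}{41877}} = \sqrt{\frac{1780721515}{41877}} = \frac{\sqrt{920633023255}}{4653}$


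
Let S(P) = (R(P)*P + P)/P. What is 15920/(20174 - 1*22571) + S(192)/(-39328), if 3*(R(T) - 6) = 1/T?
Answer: -120214760287/18099689472 ≈ -6.6418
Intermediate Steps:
R(T) = 6 + 1/(3*T) (R(T) = 6 + (1/T)/3 = 6 + 1/(3*T))
S(P) = (P + P*(6 + 1/(3*P)))/P (S(P) = ((6 + 1/(3*P))*P + P)/P = (P*(6 + 1/(3*P)) + P)/P = (P + P*(6 + 1/(3*P)))/P)
15920/(20174 - 1*22571) + S(192)/(-39328) = 15920/(20174 - 1*22571) + (7 + (⅓)/192)/(-39328) = 15920/(20174 - 22571) + (7 + (⅓)*(1/192))*(-1/39328) = 15920/(-2397) + (7 + 1/576)*(-1/39328) = 15920*(-1/2397) + (4033/576)*(-1/39328) = -15920/2397 - 4033/22652928 = -120214760287/18099689472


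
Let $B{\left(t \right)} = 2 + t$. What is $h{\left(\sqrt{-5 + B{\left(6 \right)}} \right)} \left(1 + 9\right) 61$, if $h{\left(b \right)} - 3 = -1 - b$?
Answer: $1220 - 610 \sqrt{3} \approx 163.45$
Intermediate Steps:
$h{\left(b \right)} = 2 - b$ ($h{\left(b \right)} = 3 - \left(1 + b\right) = 2 - b$)
$h{\left(\sqrt{-5 + B{\left(6 \right)}} \right)} \left(1 + 9\right) 61 = \left(2 - \sqrt{-5 + \left(2 + 6\right)}\right) \left(1 + 9\right) 61 = \left(2 - \sqrt{-5 + 8}\right) 10 \cdot 61 = \left(2 - \sqrt{3}\right) 10 \cdot 61 = \left(20 - 10 \sqrt{3}\right) 61 = 1220 - 610 \sqrt{3}$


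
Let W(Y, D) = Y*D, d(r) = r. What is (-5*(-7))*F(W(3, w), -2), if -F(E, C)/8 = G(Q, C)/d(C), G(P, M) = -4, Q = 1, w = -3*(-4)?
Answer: -560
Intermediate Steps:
w = 12
W(Y, D) = D*Y
F(E, C) = 32/C (F(E, C) = -(-32)/C = 32/C)
(-5*(-7))*F(W(3, w), -2) = (-5*(-7))*(32/(-2)) = 35*(32*(-½)) = 35*(-16) = -560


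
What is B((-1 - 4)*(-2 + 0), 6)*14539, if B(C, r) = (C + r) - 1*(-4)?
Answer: 290780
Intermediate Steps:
B(C, r) = 4 + C + r (B(C, r) = (C + r) + 4 = 4 + C + r)
B((-1 - 4)*(-2 + 0), 6)*14539 = (4 + (-1 - 4)*(-2 + 0) + 6)*14539 = (4 - 5*(-2) + 6)*14539 = (4 + 10 + 6)*14539 = 20*14539 = 290780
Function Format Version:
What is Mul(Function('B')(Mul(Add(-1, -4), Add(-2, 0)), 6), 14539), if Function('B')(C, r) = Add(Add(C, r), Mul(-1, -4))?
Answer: 290780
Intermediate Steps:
Function('B')(C, r) = Add(4, C, r) (Function('B')(C, r) = Add(Add(C, r), 4) = Add(4, C, r))
Mul(Function('B')(Mul(Add(-1, -4), Add(-2, 0)), 6), 14539) = Mul(Add(4, Mul(Add(-1, -4), Add(-2, 0)), 6), 14539) = Mul(Add(4, Mul(-5, -2), 6), 14539) = Mul(Add(4, 10, 6), 14539) = Mul(20, 14539) = 290780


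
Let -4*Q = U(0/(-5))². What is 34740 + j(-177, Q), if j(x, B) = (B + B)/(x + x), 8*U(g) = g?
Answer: 34740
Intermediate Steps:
U(g) = g/8
Q = 0 (Q = -((0/(-5))/8)²/4 = -((0*(-⅕))/8)²/4 = -((⅛)*0)²/4 = -¼*0² = -¼*0 = 0)
j(x, B) = B/x (j(x, B) = (2*B)/((2*x)) = (2*B)*(1/(2*x)) = B/x)
34740 + j(-177, Q) = 34740 + 0/(-177) = 34740 + 0*(-1/177) = 34740 + 0 = 34740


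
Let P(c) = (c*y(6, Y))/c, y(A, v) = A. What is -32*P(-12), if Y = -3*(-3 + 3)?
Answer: -192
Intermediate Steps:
Y = 0 (Y = -3*0 = 0)
P(c) = 6 (P(c) = (c*6)/c = (6*c)/c = 6)
-32*P(-12) = -32*6 = -192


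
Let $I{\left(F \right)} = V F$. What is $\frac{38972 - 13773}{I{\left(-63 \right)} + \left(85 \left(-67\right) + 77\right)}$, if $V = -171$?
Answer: $\frac{25199}{5155} \approx 4.8883$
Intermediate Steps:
$I{\left(F \right)} = - 171 F$
$\frac{38972 - 13773}{I{\left(-63 \right)} + \left(85 \left(-67\right) + 77\right)} = \frac{38972 - 13773}{\left(-171\right) \left(-63\right) + \left(85 \left(-67\right) + 77\right)} = \frac{25199}{10773 + \left(-5695 + 77\right)} = \frac{25199}{10773 - 5618} = \frac{25199}{5155}$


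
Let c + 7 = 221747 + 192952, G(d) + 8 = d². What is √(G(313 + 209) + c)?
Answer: 24*√1193 ≈ 828.96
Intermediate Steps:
G(d) = -8 + d²
c = 414692 (c = -7 + (221747 + 192952) = -7 + 414699 = 414692)
√(G(313 + 209) + c) = √((-8 + (313 + 209)²) + 414692) = √((-8 + 522²) + 414692) = √((-8 + 272484) + 414692) = √(272476 + 414692) = √687168 = 24*√1193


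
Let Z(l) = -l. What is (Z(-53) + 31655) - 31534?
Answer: 174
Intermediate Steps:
(Z(-53) + 31655) - 31534 = (-1*(-53) + 31655) - 31534 = (53 + 31655) - 31534 = 31708 - 31534 = 174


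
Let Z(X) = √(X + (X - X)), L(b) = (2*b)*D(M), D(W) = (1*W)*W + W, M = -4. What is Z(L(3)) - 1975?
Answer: -1975 + 6*√2 ≈ -1966.5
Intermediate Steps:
D(W) = W + W² (D(W) = W*W + W = W² + W = W + W²)
L(b) = 24*b (L(b) = (2*b)*(-4*(1 - 4)) = (2*b)*(-4*(-3)) = (2*b)*12 = 24*b)
Z(X) = √X (Z(X) = √(X + 0) = √X)
Z(L(3)) - 1975 = √(24*3) - 1975 = √72 - 1975 = 6*√2 - 1975 = -1975 + 6*√2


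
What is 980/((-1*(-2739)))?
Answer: 980/2739 ≈ 0.35779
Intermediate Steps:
980/((-1*(-2739))) = 980/2739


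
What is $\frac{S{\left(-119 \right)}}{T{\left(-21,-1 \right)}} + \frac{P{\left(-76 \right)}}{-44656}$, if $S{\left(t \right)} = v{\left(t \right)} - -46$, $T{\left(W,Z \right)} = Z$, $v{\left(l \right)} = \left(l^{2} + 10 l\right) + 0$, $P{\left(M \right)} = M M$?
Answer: $- \frac{36330808}{2791} \approx -13017.0$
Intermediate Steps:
$P{\left(M \right)} = M^{2}$
$v{\left(l \right)} = l^{2} + 10 l$
$S{\left(t \right)} = 46 + t \left(10 + t\right)$ ($S{\left(t \right)} = t \left(10 + t\right) - -46 = t \left(10 + t\right) + 46 = 46 + t \left(10 + t\right)$)
$\frac{S{\left(-119 \right)}}{T{\left(-21,-1 \right)}} + \frac{P{\left(-76 \right)}}{-44656} = \frac{46 - 119 \left(10 - 119\right)}{-1} + \frac{\left(-76\right)^{2}}{-44656} = \left(46 - -12971\right) \left(-1\right) + 5776 \left(- \frac{1}{44656}\right) = \left(46 + 12971\right) \left(-1\right) - \frac{361}{2791} = 13017 \left(-1\right) - \frac{361}{2791} = -13017 - \frac{361}{2791} = - \frac{36330808}{2791}$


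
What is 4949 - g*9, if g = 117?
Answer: 3896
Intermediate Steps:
4949 - g*9 = 4949 - 117*9 = 4949 - 1*1053 = 4949 - 1053 = 3896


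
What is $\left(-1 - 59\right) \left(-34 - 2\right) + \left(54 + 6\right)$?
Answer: $2220$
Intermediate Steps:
$\left(-1 - 59\right) \left(-34 - 2\right) + \left(54 + 6\right) = \left(-60\right) \left(-36\right) + 60 = 2160 + 60 = 2220$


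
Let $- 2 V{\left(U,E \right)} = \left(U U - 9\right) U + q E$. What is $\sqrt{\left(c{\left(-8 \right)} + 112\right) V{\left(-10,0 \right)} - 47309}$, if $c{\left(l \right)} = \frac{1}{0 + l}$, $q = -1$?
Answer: $\frac{\sqrt{57506}}{4} \approx 59.951$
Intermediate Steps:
$c{\left(l \right)} = \frac{1}{l}$
$V{\left(U,E \right)} = \frac{E}{2} - \frac{U \left(-9 + U^{2}\right)}{2}$ ($V{\left(U,E \right)} = - \frac{\left(U U - 9\right) U - E}{2} = - \frac{\left(U^{2} - 9\right) U - E}{2} = - \frac{\left(-9 + U^{2}\right) U - E}{2} = - \frac{U \left(-9 + U^{2}\right) - E}{2} = - \frac{- E + U \left(-9 + U^{2}\right)}{2} = \frac{E}{2} - \frac{U \left(-9 + U^{2}\right)}{2}$)
$\sqrt{\left(c{\left(-8 \right)} + 112\right) V{\left(-10,0 \right)} - 47309} = \sqrt{\left(\frac{1}{-8} + 112\right) \left(\frac{1}{2} \cdot 0 - \frac{\left(-10\right)^{3}}{2} + \frac{9}{2} \left(-10\right)\right) - 47309} = \sqrt{\left(- \frac{1}{8} + 112\right) \left(0 - -500 - 45\right) - 47309} = \sqrt{\frac{895 \left(0 + 500 - 45\right)}{8} - 47309} = \sqrt{\frac{895}{8} \cdot 455 - 47309} = \sqrt{\frac{407225}{8} - 47309} = \sqrt{\frac{28753}{8}} = \frac{\sqrt{57506}}{4}$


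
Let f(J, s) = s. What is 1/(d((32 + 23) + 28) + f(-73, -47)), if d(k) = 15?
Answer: -1/32 ≈ -0.031250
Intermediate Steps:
1/(d((32 + 23) + 28) + f(-73, -47)) = 1/(15 - 47) = 1/(-32) = -1/32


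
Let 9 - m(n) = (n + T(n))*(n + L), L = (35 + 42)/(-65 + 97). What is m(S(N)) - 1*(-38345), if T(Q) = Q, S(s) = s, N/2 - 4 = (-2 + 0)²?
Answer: 37765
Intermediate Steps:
L = 77/32 ≈ 2.4063
N = 16 (N = 8 + 2*(-2 + 0)² = 8 + 2*(-2)² = 8 + 2*4 = 8 + 8 = 16)
m(n) = 9 - 2*n*(77/32 + n) (m(n) = 9 - (n + n)*(n + 77/32) = 9 - 2*n*(77/32 + n))
m(S(N)) - 1*(-38345) = (9 - 2*16² - 77/16*16) - 1*(-38345) = (9 - 2*256 - 77) + 38345 = (9 - 512 - 77) + 38345 = -580 + 38345 = 37765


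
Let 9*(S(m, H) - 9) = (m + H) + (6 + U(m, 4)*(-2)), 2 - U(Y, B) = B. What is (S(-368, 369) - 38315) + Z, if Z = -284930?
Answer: -2909113/9 ≈ -3.2324e+5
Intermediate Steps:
U(Y, B) = 2 - B
S(m, H) = 91/9 + H/9 + m/9 (S(m, H) = 9 + ((m + H) + (6 + (2 - 1*4)*(-2)))/9 = 9 + ((H + m) + (6 + (2 - 4)*(-2)))/9 = 9 + ((H + m) + (6 - 2*(-2)))/9 = 9 + ((H + m) + (6 + 4))/9 = 9 + ((H + m) + 10)/9 = 9 + (10 + H + m)/9 = 9 + (10/9 + H/9 + m/9) = 91/9 + H/9 + m/9)
(S(-368, 369) - 38315) + Z = ((91/9 + (1/9)*369 + (1/9)*(-368)) - 38315) - 284930 = ((91/9 + 41 - 368/9) - 38315) - 284930 = (92/9 - 38315) - 284930 = -344743/9 - 284930 = -2909113/9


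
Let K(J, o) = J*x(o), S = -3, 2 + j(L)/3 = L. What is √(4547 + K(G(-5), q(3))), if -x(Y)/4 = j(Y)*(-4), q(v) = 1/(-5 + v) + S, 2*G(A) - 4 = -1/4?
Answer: 2*√1013 ≈ 63.655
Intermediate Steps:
j(L) = -6 + 3*L
G(A) = 15/8 (G(A) = 2 + (-1/4)/2 = 2 + (-1*¼)/2 = 2 + (½)*(-¼) = 2 - ⅛ = 15/8)
q(v) = -3 + 1/(-5 + v) (q(v) = 1/(-5 + v) - 3 = -3 + 1/(-5 + v))
x(Y) = -96 + 48*Y (x(Y) = -4*(-6 + 3*Y)*(-4) = -4*(24 - 12*Y) = -96 + 48*Y)
K(J, o) = J*(-96 + 48*o)
√(4547 + K(G(-5), q(3))) = √(4547 + 48*(15/8)*(-2 + (16 - 3*3)/(-5 + 3))) = √(4547 + 48*(15/8)*(-2 + (16 - 9)/(-2))) = √(4547 + 48*(15/8)*(-2 - ½*7)) = √(4547 + 48*(15/8)*(-2 - 7/2)) = √(4547 + 48*(15/8)*(-11/2)) = √(4547 - 495) = √4052 = 2*√1013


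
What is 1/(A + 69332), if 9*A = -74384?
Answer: 9/549604 ≈ 1.6375e-5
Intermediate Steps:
A = -74384/9 (A = (⅑)*(-74384) = -74384/9 ≈ -8264.9)
1/(A + 69332) = 1/(-74384/9 + 69332) = 1/(549604/9) = 9/549604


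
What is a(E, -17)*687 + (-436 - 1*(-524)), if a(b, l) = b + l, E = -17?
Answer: -23270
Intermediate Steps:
a(E, -17)*687 + (-436 - 1*(-524)) = (-17 - 17)*687 + (-436 - 1*(-524)) = -34*687 + (-436 + 524) = -23358 + 88 = -23270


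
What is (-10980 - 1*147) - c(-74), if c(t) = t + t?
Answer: -10979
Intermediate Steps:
c(t) = 2*t
(-10980 - 1*147) - c(-74) = (-10980 - 1*147) - 2*(-74) = (-10980 - 147) - 1*(-148) = -11127 + 148 = -10979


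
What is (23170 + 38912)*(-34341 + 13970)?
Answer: -1264672422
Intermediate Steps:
(23170 + 38912)*(-34341 + 13970) = 62082*(-20371) = -1264672422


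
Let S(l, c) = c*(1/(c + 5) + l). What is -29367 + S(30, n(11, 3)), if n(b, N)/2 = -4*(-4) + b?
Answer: -1637019/59 ≈ -27746.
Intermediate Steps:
n(b, N) = 32 + 2*b (n(b, N) = 2*(-4*(-4) + b) = 2*(16 + b) = 32 + 2*b)
S(l, c) = c*(l + 1/(5 + c)) (S(l, c) = c*(1/(5 + c) + l) = c*(l + 1/(5 + c)))
-29367 + S(30, n(11, 3)) = -29367 + (32 + 2*11)*(1 + 5*30 + (32 + 2*11)*30)/(5 + (32 + 2*11)) = -29367 + (32 + 22)*(1 + 150 + (32 + 22)*30)/(5 + (32 + 22)) = -29367 + 54*(1 + 150 + 54*30)/(5 + 54) = -29367 + 54*(1 + 150 + 1620)/59 = -29367 + 54*(1/59)*1771 = -29367 + 95634/59 = -1637019/59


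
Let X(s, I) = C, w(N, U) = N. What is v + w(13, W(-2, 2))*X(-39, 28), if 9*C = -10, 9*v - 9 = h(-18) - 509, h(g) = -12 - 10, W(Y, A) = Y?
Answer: -652/9 ≈ -72.444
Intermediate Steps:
h(g) = -22
v = -58 (v = 1 + (-22 - 509)/9 = 1 + (⅑)*(-531) = 1 - 59 = -58)
C = -10/9 (C = (⅑)*(-10) = -10/9 ≈ -1.1111)
X(s, I) = -10/9
v + w(13, W(-2, 2))*X(-39, 28) = -58 + 13*(-10/9) = -58 - 130/9 = -652/9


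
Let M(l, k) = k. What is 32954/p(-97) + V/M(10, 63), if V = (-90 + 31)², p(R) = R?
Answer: -1738445/6111 ≈ -284.48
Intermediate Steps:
V = 3481 (V = (-59)² = 3481)
32954/p(-97) + V/M(10, 63) = 32954/(-97) + 3481/63 = 32954*(-1/97) + 3481*(1/63) = -32954/97 + 3481/63 = -1738445/6111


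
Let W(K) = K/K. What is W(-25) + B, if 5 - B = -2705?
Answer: 2711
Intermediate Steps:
W(K) = 1
B = 2710 (B = 5 - 1*(-2705) = 5 + 2705 = 2710)
W(-25) + B = 1 + 2710 = 2711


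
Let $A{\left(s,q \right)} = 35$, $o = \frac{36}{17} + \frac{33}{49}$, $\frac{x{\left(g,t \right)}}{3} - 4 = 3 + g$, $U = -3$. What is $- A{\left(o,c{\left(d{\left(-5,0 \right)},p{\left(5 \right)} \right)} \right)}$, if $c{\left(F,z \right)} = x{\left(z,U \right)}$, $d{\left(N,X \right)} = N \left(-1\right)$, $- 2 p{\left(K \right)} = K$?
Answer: $-35$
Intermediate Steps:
$p{\left(K \right)} = - \frac{K}{2}$
$d{\left(N,X \right)} = - N$
$x{\left(g,t \right)} = 21 + 3 g$ ($x{\left(g,t \right)} = 12 + 3 \left(3 + g\right) = 12 + \left(9 + 3 g\right) = 21 + 3 g$)
$o = \frac{2325}{833}$ ($o = 36 \cdot \frac{1}{17} + 33 \cdot \frac{1}{49} = \frac{36}{17} + \frac{33}{49} = \frac{2325}{833} \approx 2.7911$)
$c{\left(F,z \right)} = 21 + 3 z$
$- A{\left(o,c{\left(d{\left(-5,0 \right)},p{\left(5 \right)} \right)} \right)} = \left(-1\right) 35 = -35$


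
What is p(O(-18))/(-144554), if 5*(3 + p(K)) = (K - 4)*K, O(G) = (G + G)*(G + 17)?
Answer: -1137/722770 ≈ -0.0015731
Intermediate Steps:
O(G) = 2*G*(17 + G) (O(G) = (2*G)*(17 + G) = 2*G*(17 + G))
p(K) = -3 + K*(-4 + K)/5 (p(K) = -3 + ((K - 4)*K)/5 = -3 + ((-4 + K)*K)/5 = -3 + (K*(-4 + K))/5 = -3 + K*(-4 + K)/5)
p(O(-18))/(-144554) = (-3 - 8*(-18)*(17 - 18)/5 + (2*(-18)*(17 - 18))²/5)/(-144554) = (-3 - 8*(-18)*(-1)/5 + (2*(-18)*(-1))²/5)*(-1/144554) = (-3 - ⅘*36 + (⅕)*36²)*(-1/144554) = (-3 - 144/5 + (⅕)*1296)*(-1/144554) = (-3 - 144/5 + 1296/5)*(-1/144554) = (1137/5)*(-1/144554) = -1137/722770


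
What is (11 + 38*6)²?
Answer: 57121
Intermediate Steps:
(11 + 38*6)² = (11 + 228)² = 239² = 57121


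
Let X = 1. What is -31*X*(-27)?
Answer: 837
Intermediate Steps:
-31*X*(-27) = -31*1*(-27) = -31*(-27) = 837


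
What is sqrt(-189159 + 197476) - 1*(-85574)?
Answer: 85574 + sqrt(8317) ≈ 85665.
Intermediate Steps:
sqrt(-189159 + 197476) - 1*(-85574) = sqrt(8317) + 85574 = 85574 + sqrt(8317)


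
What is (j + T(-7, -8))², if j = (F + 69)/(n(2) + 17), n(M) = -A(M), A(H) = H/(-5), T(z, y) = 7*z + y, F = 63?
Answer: 2053489/841 ≈ 2441.7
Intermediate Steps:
T(z, y) = y + 7*z
A(H) = -H/5 (A(H) = H*(-⅕) = -H/5)
n(M) = M/5 (n(M) = -(-1)*M/5 = M/5)
j = 220/29 (j = (63 + 69)/((⅕)*2 + 17) = 132/(⅖ + 17) = 132/(87/5) = 132*(5/87) = 220/29 ≈ 7.5862)
(j + T(-7, -8))² = (220/29 + (-8 + 7*(-7)))² = (220/29 + (-8 - 49))² = (220/29 - 57)² = (-1433/29)² = 2053489/841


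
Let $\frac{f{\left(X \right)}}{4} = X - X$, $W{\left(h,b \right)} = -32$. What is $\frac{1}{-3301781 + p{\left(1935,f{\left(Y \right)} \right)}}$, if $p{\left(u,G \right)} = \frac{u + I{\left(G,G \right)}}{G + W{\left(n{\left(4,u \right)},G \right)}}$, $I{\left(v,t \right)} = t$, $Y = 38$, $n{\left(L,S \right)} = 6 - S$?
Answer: $- \frac{32}{105658927} \approx -3.0286 \cdot 10^{-7}$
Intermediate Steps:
$f{\left(X \right)} = 0$ ($f{\left(X \right)} = 4 \left(X - X\right) = 4 \cdot 0 = 0$)
$p{\left(u,G \right)} = \frac{G + u}{-32 + G}$ ($p{\left(u,G \right)} = \frac{u + G}{G - 32} = \frac{G + u}{-32 + G}$)
$\frac{1}{-3301781 + p{\left(1935,f{\left(Y \right)} \right)}} = \frac{1}{-3301781 + \frac{0 + 1935}{-32 + 0}} = \frac{1}{-3301781 + \frac{1}{-32} \cdot 1935} = \frac{1}{-3301781 - \frac{1935}{32}} = \frac{1}{- \frac{105658927}{32}} = - \frac{32}{105658927}$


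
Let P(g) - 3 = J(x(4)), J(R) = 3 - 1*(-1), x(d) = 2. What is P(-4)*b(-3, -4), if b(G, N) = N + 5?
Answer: 7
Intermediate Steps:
J(R) = 4 (J(R) = 3 + 1 = 4)
P(g) = 7 (P(g) = 3 + 4 = 7)
b(G, N) = 5 + N
P(-4)*b(-3, -4) = 7*(5 - 4) = 7*1 = 7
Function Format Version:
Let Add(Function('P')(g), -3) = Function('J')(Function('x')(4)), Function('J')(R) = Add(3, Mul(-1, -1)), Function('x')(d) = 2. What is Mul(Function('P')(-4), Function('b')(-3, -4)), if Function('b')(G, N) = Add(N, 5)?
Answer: 7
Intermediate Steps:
Function('J')(R) = 4 (Function('J')(R) = Add(3, 1) = 4)
Function('P')(g) = 7 (Function('P')(g) = Add(3, 4) = 7)
Function('b')(G, N) = Add(5, N)
Mul(Function('P')(-4), Function('b')(-3, -4)) = Mul(7, Add(5, -4)) = Mul(7, 1) = 7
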